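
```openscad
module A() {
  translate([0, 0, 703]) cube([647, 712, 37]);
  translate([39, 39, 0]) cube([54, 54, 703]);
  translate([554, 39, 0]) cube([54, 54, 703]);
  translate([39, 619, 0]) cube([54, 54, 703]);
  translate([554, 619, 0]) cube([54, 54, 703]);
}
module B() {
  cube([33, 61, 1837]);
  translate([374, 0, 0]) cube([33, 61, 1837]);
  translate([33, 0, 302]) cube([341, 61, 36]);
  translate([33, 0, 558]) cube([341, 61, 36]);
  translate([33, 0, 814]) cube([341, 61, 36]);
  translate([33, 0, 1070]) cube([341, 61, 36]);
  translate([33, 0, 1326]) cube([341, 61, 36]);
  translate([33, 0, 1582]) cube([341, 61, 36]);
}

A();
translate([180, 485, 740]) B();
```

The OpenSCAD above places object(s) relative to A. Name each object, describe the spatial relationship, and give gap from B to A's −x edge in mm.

A is a table. B is a ladder. The ladder is on top of the table. The gap from the ladder to the table's −x edge is 180 mm.

The ladder's min-x is at 180; the table's min-x is 0; gap = 180 mm.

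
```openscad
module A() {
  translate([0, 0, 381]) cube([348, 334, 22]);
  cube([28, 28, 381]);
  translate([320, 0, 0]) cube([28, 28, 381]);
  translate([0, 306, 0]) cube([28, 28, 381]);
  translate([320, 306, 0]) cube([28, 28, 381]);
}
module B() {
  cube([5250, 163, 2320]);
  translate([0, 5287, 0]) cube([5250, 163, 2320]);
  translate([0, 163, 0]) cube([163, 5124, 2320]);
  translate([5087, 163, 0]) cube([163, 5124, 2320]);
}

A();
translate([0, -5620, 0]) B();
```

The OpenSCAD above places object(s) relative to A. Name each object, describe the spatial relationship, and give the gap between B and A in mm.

The house frame's nearest face is 170 mm from the stool's −y face.

A is a stool. B is a house frame. The house frame is on the floor beside the stool on its −y side. The gap between the house frame and the stool is 170 mm.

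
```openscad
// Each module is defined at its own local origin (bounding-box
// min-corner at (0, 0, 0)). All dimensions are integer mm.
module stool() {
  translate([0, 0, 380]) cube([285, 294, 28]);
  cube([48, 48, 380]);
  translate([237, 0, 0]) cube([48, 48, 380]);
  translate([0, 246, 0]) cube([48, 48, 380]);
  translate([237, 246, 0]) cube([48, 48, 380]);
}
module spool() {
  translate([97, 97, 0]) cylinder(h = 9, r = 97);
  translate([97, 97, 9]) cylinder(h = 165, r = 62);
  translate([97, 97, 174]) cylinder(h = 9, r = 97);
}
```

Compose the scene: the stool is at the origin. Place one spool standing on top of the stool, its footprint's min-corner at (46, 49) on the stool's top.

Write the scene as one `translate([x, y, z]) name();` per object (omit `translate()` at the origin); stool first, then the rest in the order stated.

stool();
translate([46, 49, 408]) spool();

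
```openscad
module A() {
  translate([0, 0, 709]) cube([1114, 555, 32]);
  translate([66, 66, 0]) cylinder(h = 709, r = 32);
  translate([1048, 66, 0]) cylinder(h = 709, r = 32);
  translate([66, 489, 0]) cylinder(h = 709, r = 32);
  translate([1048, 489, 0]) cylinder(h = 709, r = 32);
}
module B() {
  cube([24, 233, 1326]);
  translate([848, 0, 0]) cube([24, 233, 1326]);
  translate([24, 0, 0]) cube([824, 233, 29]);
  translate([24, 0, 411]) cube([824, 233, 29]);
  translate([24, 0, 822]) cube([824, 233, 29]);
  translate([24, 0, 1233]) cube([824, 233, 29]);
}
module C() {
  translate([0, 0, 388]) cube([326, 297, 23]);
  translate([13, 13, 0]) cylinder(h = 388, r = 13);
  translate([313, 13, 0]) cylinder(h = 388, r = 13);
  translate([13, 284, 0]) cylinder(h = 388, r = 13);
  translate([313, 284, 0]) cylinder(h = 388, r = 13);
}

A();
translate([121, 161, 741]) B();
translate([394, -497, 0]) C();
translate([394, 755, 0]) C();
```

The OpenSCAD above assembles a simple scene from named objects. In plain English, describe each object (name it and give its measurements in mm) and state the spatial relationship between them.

A is a table with a 1114×555 mm rectangular top, 32 mm thick, top surface at z = 741 mm, supported by four round legs of 64 mm diameter, each leg's bounding box inset 34 mm from the nearest pair of top edges, running from the floor.

B is a bookshelf 872 mm wide overall, 233 mm deep and 1326 mm tall. The two sides are 24 mm thick vertical panels. 4 horizontal shelves of 29 mm thickness span between the inner faces of the sides; the lowest shelf sits on the floor and shelves are stacked with a clear vertical gap of 382 mm between each pair.

C is a four-legged stool. The seat is 326×297 mm, 23 mm thick, top at z = 411 mm. It stands on four round legs, each 26 mm in diameter, from z = 0 to the seat underside, each leg's axis is inset half a diameter from the nearest pair of seat edges (so the leg's bounding box is flush with the corner).

The bookshelf is on top of the table, centred. Two stools sit around the table at the −y, +y sides.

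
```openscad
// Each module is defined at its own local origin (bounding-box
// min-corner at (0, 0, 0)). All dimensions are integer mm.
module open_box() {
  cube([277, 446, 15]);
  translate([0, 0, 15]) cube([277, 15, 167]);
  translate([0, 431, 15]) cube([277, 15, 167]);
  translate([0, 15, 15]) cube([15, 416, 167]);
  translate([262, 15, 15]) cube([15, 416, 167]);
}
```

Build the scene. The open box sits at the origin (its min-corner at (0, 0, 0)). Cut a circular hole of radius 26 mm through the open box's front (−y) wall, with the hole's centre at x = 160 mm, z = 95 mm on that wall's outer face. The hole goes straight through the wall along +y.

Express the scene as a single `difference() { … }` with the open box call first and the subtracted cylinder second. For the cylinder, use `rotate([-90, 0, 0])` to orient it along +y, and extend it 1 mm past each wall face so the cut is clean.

difference() {
  open_box();
  translate([160, -1, 95]) rotate([-90, 0, 0]) cylinder(h = 17, r = 26);
}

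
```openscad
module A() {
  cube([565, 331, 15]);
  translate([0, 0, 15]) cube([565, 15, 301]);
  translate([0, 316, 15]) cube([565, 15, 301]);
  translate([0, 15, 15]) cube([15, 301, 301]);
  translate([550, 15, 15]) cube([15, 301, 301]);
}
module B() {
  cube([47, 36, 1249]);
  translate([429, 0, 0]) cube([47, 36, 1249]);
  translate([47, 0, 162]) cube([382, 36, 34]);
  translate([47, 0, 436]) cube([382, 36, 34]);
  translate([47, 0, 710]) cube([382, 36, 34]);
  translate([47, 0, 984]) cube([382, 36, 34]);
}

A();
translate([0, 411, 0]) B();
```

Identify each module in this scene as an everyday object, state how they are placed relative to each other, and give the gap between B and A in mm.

The ladder's nearest face is 80 mm from the open box's +y face.

A is an open box. B is a ladder. The ladder is on the floor beside the open box on its +y side. The gap between the ladder and the open box is 80 mm.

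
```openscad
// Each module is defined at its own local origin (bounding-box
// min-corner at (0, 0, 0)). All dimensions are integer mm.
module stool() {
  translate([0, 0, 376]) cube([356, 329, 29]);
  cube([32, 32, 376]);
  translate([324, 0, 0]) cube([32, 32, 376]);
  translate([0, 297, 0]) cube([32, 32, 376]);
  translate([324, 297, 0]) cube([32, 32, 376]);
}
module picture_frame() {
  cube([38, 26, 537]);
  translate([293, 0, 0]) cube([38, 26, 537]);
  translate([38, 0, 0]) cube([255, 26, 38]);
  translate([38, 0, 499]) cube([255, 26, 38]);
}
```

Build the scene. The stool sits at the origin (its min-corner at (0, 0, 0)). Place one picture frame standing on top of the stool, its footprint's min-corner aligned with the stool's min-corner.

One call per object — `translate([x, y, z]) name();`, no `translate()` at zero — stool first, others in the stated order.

stool();
translate([0, 0, 405]) picture_frame();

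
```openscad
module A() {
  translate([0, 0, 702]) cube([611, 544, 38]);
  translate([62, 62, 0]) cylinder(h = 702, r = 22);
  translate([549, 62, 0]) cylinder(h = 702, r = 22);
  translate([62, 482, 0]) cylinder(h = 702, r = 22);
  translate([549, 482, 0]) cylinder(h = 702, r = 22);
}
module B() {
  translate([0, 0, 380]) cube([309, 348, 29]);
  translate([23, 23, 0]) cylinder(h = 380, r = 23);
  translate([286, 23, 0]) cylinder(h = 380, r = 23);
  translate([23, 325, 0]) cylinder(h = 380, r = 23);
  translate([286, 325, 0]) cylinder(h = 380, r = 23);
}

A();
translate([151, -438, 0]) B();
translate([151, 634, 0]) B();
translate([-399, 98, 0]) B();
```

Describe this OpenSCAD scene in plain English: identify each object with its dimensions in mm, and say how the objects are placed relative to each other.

A is a table: top 611 mm (x) × 544 mm (y), 38 mm thick, upper face at z = 740 mm, on four round legs of 44 mm diameter, each leg's bounding box inset 40 mm from the nearest pair of top edges, running from z = 0 to the bottom of the top.

B is a four-legged stool. The seat is a 309×348×29 mm slab whose top surface is at z = 409 mm; four round legs, each 46 mm in diameter, run from the floor (z = 0) to the underside of the seat, each leg's axis is inset half a diameter from the nearest pair of seat edges (so the leg's bounding box is flush with the corner).

Three stools sit around the table at the −y, +y, −x sides.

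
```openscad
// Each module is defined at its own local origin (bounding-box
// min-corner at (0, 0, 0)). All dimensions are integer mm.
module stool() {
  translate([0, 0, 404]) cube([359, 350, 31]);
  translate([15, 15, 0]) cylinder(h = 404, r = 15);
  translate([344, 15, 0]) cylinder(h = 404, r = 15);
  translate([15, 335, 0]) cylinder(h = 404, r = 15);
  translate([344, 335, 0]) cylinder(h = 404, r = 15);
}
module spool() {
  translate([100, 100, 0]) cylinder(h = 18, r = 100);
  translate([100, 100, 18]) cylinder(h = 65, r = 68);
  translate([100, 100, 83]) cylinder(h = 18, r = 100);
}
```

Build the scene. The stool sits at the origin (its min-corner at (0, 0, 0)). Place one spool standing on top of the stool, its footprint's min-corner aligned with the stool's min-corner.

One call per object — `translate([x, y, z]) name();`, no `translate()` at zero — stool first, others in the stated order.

stool();
translate([0, 0, 435]) spool();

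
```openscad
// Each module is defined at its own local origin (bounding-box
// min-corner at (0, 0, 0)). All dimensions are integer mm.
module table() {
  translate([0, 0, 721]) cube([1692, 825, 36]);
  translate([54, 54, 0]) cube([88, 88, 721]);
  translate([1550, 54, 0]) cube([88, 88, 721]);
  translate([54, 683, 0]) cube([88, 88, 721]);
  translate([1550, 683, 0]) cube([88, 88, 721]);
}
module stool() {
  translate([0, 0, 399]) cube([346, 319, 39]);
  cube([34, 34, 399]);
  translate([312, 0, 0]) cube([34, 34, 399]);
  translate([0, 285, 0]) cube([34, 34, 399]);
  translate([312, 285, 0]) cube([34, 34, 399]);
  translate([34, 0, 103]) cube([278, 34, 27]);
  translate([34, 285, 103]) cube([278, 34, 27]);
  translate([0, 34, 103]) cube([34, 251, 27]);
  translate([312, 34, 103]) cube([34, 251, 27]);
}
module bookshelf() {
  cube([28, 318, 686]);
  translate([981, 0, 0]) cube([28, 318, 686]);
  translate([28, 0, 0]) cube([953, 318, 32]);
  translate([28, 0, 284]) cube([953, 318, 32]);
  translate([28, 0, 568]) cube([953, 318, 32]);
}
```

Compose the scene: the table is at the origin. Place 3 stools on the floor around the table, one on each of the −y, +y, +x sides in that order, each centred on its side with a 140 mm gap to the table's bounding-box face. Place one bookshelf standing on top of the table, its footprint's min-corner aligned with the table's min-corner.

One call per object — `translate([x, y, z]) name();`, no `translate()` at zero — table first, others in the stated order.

table();
translate([673, -459, 0]) stool();
translate([673, 965, 0]) stool();
translate([1832, 253, 0]) stool();
translate([0, 0, 757]) bookshelf();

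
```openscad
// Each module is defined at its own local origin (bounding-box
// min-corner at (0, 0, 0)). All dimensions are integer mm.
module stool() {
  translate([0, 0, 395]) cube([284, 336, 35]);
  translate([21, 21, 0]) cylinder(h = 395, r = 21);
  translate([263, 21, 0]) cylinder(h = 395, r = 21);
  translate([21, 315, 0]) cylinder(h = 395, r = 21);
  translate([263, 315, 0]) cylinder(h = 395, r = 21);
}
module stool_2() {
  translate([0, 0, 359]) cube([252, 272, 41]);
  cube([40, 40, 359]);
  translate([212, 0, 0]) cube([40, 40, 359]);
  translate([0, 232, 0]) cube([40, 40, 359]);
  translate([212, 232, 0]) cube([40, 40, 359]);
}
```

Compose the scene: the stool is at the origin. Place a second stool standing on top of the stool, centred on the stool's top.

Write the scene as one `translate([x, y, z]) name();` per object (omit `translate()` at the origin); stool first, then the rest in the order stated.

stool();
translate([16, 32, 430]) stool_2();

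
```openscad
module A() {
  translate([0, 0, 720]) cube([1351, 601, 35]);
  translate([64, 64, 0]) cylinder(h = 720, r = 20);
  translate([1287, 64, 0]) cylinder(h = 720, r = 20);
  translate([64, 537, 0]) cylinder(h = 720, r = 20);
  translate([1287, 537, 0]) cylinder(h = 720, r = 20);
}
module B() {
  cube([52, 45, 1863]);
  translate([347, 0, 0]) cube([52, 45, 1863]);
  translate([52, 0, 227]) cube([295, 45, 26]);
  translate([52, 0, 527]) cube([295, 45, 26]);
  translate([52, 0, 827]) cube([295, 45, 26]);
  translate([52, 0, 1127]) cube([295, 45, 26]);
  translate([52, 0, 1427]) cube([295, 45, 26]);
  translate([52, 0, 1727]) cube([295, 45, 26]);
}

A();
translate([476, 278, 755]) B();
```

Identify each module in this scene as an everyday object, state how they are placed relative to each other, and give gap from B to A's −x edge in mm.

The ladder's min-x is at 476; the table's min-x is 0; gap = 476 mm.

A is a table. B is a ladder. The ladder is on top of the table, centred. The gap from the ladder to the table's −x edge is 476 mm.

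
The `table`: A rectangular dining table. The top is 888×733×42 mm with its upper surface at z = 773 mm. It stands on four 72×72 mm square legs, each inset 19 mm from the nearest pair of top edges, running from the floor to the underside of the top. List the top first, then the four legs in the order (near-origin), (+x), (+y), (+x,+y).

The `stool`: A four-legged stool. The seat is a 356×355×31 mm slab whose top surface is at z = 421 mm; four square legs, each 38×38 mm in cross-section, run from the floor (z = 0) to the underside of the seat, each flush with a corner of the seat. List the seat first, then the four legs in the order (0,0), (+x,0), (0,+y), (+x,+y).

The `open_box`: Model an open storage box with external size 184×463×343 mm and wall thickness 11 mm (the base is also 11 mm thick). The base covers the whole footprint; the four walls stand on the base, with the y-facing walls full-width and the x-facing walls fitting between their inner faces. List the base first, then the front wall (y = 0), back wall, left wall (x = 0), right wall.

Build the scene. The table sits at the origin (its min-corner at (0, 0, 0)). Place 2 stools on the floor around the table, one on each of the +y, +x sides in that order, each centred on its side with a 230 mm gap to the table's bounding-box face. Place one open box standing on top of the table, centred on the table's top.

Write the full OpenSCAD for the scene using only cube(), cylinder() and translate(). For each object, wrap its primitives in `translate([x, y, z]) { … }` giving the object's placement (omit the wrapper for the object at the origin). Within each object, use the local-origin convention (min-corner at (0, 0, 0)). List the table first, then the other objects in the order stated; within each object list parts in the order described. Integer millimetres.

translate([0, 0, 731]) cube([888, 733, 42]);
translate([19, 19, 0]) cube([72, 72, 731]);
translate([797, 19, 0]) cube([72, 72, 731]);
translate([19, 642, 0]) cube([72, 72, 731]);
translate([797, 642, 0]) cube([72, 72, 731]);
translate([266, 963, 0]) {
  translate([0, 0, 390]) cube([356, 355, 31]);
  cube([38, 38, 390]);
  translate([318, 0, 0]) cube([38, 38, 390]);
  translate([0, 317, 0]) cube([38, 38, 390]);
  translate([318, 317, 0]) cube([38, 38, 390]);
}
translate([1118, 189, 0]) {
  translate([0, 0, 390]) cube([356, 355, 31]);
  cube([38, 38, 390]);
  translate([318, 0, 0]) cube([38, 38, 390]);
  translate([0, 317, 0]) cube([38, 38, 390]);
  translate([318, 317, 0]) cube([38, 38, 390]);
}
translate([352, 135, 773]) {
  cube([184, 463, 11]);
  translate([0, 0, 11]) cube([184, 11, 332]);
  translate([0, 452, 11]) cube([184, 11, 332]);
  translate([0, 11, 11]) cube([11, 441, 332]);
  translate([173, 11, 11]) cube([11, 441, 332]);
}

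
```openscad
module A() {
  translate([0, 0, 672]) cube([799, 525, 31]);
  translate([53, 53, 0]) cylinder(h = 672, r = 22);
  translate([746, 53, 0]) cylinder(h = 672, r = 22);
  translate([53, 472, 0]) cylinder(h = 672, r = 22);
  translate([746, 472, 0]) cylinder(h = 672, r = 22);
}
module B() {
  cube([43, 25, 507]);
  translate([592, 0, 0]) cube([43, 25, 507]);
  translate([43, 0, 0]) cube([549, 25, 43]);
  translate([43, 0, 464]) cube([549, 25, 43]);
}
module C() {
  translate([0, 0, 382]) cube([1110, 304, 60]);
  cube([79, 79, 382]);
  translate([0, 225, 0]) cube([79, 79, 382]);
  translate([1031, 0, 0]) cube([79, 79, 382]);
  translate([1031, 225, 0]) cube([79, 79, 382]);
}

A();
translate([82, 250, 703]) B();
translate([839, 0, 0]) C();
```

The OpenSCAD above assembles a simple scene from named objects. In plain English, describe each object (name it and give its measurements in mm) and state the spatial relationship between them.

A is a table: top 799 mm (x) × 525 mm (y), 31 mm thick, upper face at z = 703 mm, on four round legs of 44 mm diameter, each leg's bounding box inset 31 mm from the nearest pair of top edges, running from z = 0 to the bottom of the top.

B is a rectangular picture frame lying in the x–z plane (depth along y). The opening is 549 mm wide (x) by 421 mm tall (z), surrounded by a border 43 mm wide on all four sides. The frame is 25 mm deep and is made of two full-height vertical stiles with two horizontal rails fitted between them.

C is a long wooden bench with a 1110 mm (x) × 304 mm (y) seat, 60 mm thick, its top surface 442 mm above the floor. Four 79 mm square legs at the seat corners, flush with the edges, run from z = 0 to the seat underside.

The picture frame is on top of the table, centred. The bench is on the floor beside the table on its +x side.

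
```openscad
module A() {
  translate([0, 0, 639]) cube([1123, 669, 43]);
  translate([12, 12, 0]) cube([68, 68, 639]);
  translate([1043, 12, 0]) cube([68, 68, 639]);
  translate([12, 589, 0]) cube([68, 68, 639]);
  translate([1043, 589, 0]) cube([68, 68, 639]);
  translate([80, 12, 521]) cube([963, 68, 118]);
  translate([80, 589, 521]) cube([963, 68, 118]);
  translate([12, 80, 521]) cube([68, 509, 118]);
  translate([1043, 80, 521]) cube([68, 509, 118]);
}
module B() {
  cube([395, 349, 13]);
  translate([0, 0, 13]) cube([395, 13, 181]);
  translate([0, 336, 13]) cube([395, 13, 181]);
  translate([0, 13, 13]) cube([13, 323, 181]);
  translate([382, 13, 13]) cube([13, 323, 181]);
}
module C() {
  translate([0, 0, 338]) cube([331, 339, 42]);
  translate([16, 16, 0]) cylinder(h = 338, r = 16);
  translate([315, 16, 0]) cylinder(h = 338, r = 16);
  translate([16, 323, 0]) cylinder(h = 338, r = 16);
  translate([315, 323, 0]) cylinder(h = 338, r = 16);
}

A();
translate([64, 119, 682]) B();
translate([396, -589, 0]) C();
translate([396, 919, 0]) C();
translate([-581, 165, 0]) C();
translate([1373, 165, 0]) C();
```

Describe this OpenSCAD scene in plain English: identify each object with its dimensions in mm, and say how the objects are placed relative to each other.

A is a table: top 1123 mm (x) × 669 mm (y), 43 mm thick, upper face at z = 682 mm, on four 68×68 mm square legs, each inset 12 mm from the nearest pair of top edges, running from z = 0 to the bottom of the top. Four apron rails, 68 mm thick and 118 mm tall, run between adjacent legs with their top edges flush with the underside of the top and their outer faces flush with the legs' outer faces.

B is an open storage box with external size 395×349×194 mm and wall thickness 13 mm (the base is also 13 mm thick). The base covers the whole footprint; the four walls stand on the base, with the y-facing walls full-width and the x-facing walls fitting between their inner faces.

C is a four-legged stool. The seat is a 331×339×42 mm slab whose top surface is at z = 380 mm; four round legs, each 32 mm in diameter, run from the floor (z = 0) to the underside of the seat, each leg's axis is inset half a diameter from the nearest pair of seat edges (so the leg's bounding box is flush with the corner).

The open box is on top of the table. Four stools sit around the table at the −y, +y, −x, +x sides.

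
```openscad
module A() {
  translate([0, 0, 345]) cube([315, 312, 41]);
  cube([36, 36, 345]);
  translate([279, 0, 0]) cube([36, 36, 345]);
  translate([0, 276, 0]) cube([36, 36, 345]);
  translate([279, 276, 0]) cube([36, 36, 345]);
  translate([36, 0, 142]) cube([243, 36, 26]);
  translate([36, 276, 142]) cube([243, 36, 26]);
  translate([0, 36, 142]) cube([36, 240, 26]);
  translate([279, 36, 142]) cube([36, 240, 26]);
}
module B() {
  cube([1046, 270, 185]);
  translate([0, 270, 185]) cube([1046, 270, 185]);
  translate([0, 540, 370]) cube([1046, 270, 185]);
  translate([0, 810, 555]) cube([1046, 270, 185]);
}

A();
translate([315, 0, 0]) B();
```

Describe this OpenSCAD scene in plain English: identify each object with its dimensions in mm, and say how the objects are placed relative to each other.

A is a simple wooden stool: a rectangular seat 315 mm (x) by 312 mm (y), 41 mm thick, top face at z = 386 mm, on four square legs, each 36×36 mm in cross-section. The legs rest on z = 0, each flush with a corner of the seat. Four stretchers, 36 mm wide and 26 mm tall, connect adjacent legs with their undersides at z = 142 mm, each running between the inner faces of the legs it joins and aligned with the legs' outer faces on the other axis.

B is a run of 4 identical solid stair steps. Each tread is 1046×270 mm and each step block is 185 mm high. Step 1 rests on the floor; step k is offset from step 1 by (k−1)×270 mm in y and (k−1)×185 mm in z.

The staircase is against the stool's +x side, with their −y faces flush.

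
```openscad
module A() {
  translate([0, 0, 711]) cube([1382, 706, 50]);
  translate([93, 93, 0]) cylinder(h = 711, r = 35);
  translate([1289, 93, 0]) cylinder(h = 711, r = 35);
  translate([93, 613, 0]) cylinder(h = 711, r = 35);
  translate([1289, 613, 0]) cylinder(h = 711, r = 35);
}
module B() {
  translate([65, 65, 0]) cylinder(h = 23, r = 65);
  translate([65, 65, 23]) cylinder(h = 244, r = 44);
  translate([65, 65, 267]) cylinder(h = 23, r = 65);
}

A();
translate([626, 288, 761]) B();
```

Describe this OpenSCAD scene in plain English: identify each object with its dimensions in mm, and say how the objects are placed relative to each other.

A is a table with a 1382×706 mm rectangular top, 50 mm thick, top surface at z = 761 mm, supported by four round legs of 70 mm diameter, each leg's bounding box inset 58 mm from the nearest pair of top edges, running from the floor.

B is a spool: two coaxial disc flanges of radius 65 mm and thickness 23 mm, joined by a core cylinder of radius 44 mm and height 244 mm. The lower flange rests on z = 0 and the three cylinders share a vertical axis.

The spool is on top of the table, centred.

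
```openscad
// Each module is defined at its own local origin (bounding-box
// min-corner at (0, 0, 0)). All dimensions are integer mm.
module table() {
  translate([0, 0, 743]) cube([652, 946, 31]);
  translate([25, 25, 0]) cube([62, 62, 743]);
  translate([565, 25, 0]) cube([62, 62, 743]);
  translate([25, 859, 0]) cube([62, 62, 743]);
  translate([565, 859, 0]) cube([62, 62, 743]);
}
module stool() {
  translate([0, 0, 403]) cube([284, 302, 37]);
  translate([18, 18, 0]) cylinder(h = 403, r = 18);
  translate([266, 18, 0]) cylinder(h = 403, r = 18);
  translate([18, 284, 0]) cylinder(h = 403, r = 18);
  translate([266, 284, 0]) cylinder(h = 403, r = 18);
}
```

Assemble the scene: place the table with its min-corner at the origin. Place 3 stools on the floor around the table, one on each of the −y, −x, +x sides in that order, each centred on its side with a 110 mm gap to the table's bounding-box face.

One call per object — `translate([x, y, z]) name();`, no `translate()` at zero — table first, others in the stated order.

table();
translate([184, -412, 0]) stool();
translate([-394, 322, 0]) stool();
translate([762, 322, 0]) stool();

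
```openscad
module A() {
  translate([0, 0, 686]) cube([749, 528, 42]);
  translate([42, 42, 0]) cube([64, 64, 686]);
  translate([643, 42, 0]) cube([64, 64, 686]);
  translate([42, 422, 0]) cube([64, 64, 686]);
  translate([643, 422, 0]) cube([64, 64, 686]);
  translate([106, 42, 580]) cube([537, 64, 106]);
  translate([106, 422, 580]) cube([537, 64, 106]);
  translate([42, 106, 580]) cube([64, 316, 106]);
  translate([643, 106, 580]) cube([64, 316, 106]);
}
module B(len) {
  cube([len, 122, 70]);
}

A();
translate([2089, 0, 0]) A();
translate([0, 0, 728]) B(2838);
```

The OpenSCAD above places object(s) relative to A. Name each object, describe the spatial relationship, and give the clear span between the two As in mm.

A is a table. B is a beam. A beam spans the tops of two tables. The clear span between the two tables is 1340 mm.

Second table starts at x = 2089; first ends at x = 749; clear span = 2089 − 749 = 1340 mm.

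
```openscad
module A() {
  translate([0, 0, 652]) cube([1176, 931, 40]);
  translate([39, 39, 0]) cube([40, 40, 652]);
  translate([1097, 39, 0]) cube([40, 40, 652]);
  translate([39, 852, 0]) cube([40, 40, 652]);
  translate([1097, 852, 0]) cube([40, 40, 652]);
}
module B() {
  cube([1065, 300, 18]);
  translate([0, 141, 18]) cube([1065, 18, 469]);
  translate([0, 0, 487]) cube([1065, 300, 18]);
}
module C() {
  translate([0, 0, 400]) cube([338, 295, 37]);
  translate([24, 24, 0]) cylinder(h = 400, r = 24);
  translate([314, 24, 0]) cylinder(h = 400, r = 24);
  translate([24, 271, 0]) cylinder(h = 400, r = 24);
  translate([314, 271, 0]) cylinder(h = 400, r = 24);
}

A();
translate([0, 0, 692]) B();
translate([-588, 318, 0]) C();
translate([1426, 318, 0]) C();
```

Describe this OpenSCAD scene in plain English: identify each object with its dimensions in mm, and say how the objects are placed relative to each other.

A is a table with a 1176×931 mm rectangular top, 40 mm thick, top surface at z = 692 mm, supported by four 40×40 mm square legs, each inset 39 mm from the nearest pair of top edges, running from the floor.

B is an I-beam lying along x, 1065 mm long. Overall section height 505 mm. Two flanges 300 mm wide (y) and 18 mm thick, one on the floor and one at the top; a web 18 mm thick runs between them, centred on the flange width.

C is a four-legged stool. The seat is a 338×295×37 mm slab whose top surface is at z = 437 mm; four round legs, each 48 mm in diameter, run from the floor (z = 0) to the underside of the seat, each leg's axis is inset half a diameter from the nearest pair of seat edges (so the leg's bounding box is flush with the corner).

The I-beam is on top of the table. Two stools sit around the table at the −x, +x sides.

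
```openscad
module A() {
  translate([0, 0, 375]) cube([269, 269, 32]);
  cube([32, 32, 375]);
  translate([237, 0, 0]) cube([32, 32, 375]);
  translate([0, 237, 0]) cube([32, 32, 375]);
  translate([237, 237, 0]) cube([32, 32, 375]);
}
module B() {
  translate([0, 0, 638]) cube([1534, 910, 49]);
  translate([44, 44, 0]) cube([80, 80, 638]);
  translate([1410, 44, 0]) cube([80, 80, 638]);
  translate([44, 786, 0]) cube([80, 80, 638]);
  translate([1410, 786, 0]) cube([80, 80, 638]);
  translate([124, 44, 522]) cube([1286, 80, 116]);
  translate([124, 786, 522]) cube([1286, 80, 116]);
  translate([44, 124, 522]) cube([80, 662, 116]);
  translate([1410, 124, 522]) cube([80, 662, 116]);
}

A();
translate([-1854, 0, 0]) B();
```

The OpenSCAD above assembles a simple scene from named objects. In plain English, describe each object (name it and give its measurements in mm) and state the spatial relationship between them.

A is a four-legged stool. The seat is 269×269 mm, 32 mm thick, top at z = 407 mm. It stands on four square legs, each 32×32 mm in cross-section, from z = 0 to the seat underside, each flush with a corner of the seat.

B is a table: top 1534 mm (x) × 910 mm (y), 49 mm thick, upper face at z = 687 mm, on four 80×80 mm square legs, each inset 44 mm from the nearest pair of top edges, running from z = 0 to the bottom of the top. Four apron rails, 80 mm thick and 116 mm tall, run between adjacent legs with their top edges flush with the underside of the top and their outer faces flush with the legs' outer faces.

The table is on the floor beside the stool on its −x side.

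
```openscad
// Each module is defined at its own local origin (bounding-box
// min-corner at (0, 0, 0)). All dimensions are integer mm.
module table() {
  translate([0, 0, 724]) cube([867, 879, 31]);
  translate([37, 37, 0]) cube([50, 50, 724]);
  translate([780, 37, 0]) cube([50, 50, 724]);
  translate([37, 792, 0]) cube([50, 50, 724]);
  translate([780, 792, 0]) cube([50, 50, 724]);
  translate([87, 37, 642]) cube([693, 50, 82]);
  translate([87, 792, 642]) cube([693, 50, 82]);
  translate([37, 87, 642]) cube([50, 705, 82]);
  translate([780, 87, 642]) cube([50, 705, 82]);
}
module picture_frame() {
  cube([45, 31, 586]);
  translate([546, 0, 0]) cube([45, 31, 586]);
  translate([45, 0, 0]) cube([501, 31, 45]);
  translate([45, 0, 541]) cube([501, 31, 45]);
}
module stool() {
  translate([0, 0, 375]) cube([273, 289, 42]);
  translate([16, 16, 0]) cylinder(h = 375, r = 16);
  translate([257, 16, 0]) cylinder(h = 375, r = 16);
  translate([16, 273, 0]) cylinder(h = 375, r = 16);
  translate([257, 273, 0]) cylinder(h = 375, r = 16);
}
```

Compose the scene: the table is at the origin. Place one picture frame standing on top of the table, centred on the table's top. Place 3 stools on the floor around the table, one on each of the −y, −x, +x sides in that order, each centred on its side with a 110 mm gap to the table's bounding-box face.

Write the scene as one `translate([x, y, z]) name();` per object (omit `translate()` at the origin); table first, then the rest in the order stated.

table();
translate([138, 424, 755]) picture_frame();
translate([297, -399, 0]) stool();
translate([-383, 295, 0]) stool();
translate([977, 295, 0]) stool();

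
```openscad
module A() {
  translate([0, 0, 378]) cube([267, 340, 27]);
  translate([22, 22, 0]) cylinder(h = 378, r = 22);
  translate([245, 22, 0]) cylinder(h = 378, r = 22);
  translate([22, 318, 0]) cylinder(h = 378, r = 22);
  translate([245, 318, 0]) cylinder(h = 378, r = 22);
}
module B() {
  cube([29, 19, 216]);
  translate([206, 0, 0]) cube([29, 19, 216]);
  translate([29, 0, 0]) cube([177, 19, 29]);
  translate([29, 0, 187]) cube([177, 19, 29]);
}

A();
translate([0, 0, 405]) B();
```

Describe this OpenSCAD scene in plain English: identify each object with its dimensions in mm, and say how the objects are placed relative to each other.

A is a four-legged stool. The seat is a 267×340×27 mm slab whose top surface is at z = 405 mm; four round legs, each 44 mm in diameter, run from the floor (z = 0) to the underside of the seat, each leg's axis is inset half a diameter from the nearest pair of seat edges (so the leg's bounding box is flush with the corner).

B is a rectangular picture frame lying in the x–z plane (depth along y). The opening is 177 mm wide (x) by 158 mm tall (z), surrounded by a border 29 mm wide on all four sides. The frame is 19 mm deep and is made of two full-height vertical stiles with two horizontal rails fitted between them.

The picture frame is on top of the stool.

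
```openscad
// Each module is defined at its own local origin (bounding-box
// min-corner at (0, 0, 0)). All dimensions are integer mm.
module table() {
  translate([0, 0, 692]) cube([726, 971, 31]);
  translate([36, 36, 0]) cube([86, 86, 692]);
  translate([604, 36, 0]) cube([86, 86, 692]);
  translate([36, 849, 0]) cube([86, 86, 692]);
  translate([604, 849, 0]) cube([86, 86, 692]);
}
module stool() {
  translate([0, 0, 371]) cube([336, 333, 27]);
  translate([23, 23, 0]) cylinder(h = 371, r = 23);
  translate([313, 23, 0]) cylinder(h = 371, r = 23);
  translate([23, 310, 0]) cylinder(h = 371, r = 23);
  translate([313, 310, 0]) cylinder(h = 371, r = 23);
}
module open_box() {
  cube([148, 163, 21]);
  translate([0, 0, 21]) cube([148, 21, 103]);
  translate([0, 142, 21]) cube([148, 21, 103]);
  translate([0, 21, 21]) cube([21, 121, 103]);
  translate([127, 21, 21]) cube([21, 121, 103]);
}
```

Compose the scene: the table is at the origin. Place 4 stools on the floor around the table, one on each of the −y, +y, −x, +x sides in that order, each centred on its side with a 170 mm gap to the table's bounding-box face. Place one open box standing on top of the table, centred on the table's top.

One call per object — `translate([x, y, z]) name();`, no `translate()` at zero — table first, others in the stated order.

table();
translate([195, -503, 0]) stool();
translate([195, 1141, 0]) stool();
translate([-506, 319, 0]) stool();
translate([896, 319, 0]) stool();
translate([289, 404, 723]) open_box();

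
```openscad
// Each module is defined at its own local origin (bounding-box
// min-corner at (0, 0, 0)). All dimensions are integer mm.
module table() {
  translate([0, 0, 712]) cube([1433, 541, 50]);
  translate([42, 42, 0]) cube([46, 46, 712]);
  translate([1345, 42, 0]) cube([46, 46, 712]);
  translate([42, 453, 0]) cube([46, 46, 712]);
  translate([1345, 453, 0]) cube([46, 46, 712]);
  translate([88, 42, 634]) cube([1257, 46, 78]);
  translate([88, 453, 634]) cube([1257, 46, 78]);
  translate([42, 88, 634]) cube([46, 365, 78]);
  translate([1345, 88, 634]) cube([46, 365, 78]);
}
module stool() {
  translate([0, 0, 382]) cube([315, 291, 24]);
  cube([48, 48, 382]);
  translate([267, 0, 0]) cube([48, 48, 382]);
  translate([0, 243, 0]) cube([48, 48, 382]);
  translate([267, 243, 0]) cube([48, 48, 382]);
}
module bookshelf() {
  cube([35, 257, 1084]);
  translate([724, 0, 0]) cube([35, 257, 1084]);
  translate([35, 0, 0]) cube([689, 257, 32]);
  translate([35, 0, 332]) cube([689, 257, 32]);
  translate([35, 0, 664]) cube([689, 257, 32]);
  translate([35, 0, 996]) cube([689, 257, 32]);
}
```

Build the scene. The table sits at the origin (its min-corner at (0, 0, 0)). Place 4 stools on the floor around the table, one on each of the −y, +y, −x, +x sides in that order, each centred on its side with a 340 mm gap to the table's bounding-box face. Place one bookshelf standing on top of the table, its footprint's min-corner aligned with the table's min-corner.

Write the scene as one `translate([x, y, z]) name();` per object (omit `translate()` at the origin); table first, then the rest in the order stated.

table();
translate([559, -631, 0]) stool();
translate([559, 881, 0]) stool();
translate([-655, 125, 0]) stool();
translate([1773, 125, 0]) stool();
translate([0, 0, 762]) bookshelf();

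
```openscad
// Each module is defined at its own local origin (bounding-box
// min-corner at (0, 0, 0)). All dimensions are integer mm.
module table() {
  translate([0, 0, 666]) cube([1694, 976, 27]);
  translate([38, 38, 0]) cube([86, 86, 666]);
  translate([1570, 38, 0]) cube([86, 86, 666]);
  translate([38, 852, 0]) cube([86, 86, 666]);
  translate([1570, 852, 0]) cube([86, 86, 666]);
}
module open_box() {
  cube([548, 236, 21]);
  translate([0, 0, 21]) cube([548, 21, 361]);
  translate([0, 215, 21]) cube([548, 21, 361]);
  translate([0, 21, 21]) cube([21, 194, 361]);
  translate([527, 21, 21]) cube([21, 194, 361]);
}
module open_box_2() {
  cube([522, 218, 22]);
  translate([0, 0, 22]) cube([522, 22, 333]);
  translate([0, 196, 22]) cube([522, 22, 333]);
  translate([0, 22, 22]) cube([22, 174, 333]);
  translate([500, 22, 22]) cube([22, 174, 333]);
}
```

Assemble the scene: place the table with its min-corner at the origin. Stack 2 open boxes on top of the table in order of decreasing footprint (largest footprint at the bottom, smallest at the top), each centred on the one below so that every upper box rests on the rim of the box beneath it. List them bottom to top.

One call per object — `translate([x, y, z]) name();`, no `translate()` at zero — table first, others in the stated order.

table();
translate([573, 370, 693]) open_box();
translate([586, 379, 1075]) open_box_2();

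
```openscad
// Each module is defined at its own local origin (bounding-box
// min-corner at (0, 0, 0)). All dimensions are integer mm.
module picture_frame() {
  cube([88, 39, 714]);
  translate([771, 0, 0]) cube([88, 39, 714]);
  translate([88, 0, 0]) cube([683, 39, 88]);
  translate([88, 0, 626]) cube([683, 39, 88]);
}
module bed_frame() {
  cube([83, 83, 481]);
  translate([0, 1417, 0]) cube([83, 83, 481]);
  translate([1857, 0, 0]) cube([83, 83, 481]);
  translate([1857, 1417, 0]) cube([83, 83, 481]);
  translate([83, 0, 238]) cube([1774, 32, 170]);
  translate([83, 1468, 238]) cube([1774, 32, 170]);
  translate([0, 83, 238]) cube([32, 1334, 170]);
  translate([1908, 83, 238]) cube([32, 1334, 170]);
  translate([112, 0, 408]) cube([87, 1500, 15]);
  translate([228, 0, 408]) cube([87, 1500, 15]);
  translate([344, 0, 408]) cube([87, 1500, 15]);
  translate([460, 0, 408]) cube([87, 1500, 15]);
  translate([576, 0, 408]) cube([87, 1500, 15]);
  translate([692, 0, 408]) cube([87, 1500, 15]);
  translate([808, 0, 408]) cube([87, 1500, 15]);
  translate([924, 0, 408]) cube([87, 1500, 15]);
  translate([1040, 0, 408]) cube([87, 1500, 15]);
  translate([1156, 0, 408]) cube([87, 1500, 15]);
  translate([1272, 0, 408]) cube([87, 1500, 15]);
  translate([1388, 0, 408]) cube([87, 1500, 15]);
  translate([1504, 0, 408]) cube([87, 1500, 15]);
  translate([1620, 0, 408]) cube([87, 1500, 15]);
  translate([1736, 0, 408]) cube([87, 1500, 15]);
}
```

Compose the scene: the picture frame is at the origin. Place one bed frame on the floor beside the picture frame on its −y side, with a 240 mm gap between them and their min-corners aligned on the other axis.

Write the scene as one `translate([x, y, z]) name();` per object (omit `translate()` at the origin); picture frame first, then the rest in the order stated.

picture_frame();
translate([0, -1740, 0]) bed_frame();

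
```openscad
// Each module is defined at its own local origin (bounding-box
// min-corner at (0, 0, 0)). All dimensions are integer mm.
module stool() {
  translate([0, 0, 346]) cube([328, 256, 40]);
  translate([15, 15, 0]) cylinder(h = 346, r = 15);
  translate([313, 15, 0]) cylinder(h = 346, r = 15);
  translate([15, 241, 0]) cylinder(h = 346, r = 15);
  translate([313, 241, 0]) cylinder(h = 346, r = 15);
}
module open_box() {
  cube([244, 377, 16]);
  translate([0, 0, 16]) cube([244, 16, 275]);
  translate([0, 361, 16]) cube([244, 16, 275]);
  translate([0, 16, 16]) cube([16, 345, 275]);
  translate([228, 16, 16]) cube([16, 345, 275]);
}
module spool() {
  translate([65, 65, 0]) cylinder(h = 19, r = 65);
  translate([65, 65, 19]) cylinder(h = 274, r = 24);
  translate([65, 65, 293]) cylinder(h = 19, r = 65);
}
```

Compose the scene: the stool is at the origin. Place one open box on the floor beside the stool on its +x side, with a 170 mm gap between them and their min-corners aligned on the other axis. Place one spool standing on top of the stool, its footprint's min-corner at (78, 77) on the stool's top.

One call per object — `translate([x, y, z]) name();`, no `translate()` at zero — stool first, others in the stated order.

stool();
translate([498, 0, 0]) open_box();
translate([78, 77, 386]) spool();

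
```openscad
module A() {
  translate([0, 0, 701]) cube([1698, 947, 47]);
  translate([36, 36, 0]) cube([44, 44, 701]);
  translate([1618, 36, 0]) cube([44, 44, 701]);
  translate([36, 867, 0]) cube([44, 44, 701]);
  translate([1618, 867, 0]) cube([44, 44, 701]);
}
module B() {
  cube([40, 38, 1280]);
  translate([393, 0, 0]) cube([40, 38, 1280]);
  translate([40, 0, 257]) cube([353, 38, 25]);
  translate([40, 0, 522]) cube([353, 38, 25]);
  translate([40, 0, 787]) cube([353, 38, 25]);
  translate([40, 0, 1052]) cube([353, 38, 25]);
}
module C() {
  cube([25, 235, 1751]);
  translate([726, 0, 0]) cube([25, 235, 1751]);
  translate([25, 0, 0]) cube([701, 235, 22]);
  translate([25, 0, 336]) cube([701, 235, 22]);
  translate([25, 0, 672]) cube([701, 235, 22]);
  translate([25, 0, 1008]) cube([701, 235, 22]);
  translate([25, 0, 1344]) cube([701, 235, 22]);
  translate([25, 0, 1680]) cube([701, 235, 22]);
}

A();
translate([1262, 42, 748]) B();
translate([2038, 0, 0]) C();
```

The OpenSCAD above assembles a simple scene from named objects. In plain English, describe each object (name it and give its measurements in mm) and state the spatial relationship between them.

A is a table with a 1698×947 mm rectangular top, 47 mm thick, top surface at z = 748 mm, supported by four 44×44 mm square legs, each inset 36 mm from the nearest pair of top edges, running from the floor.

B is a wooden ladder with two side rails of 40×38 mm section and 1280 mm height, set 433 mm apart overall. Between them run 4 rectangular rungs (38 mm deep, 25 mm thick), front faces flush with the rails' −y face. The bottom of the first rung is 257 mm above the floor and each subsequent rung is 265 mm higher than the one below.

C is a bookshelf 751 mm wide overall, 235 mm deep and 1751 mm tall. The two sides are 25 mm thick vertical panels. 6 horizontal shelves of 22 mm thickness span between the inner faces of the sides; the lowest shelf sits on the floor and shelves are stacked with a clear vertical gap of 314 mm between each pair.

The ladder is on top of the table. The bookshelf is on the floor beside the table on its +x side.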